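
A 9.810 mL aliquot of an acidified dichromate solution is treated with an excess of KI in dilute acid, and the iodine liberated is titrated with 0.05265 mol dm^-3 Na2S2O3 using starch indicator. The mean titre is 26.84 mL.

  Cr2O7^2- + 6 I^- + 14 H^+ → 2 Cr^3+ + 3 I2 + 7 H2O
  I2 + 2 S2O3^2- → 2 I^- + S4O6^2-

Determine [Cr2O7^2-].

0.02401 mol/L

n(S2O3^2-) = 0.02684 × 0.05265 = 1.413 × 10^-3 mol
n(I2) = n(S2O3^2-)/2 = 7.066 × 10^-4 mol
From the 1:3 ratio, n(Cr2O7^2-) in the aliquot = 1/3 × 7.066 × 10^-4 = 2.355 × 10^-4 mol
[Cr2O7^2-] = 2.355 × 10^-4 / 0.009810 = 0.02401 mol/L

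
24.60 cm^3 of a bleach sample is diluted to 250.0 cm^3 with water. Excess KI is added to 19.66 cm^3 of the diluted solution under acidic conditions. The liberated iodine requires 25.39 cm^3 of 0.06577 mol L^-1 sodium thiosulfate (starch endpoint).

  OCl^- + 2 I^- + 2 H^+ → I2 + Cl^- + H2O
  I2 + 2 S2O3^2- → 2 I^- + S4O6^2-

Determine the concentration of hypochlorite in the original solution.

0.4316 mol/L

n(S2O3^2-) = 0.02539 × 0.06577 = 1.670 × 10^-3 mol
n(I2) = n(S2O3^2-)/2 = 8.350 × 10^-4 mol
n(OCl^-) in the aliquot = 8.350 × 10^-4 mol (1:1 ratio)
[OCl^-]_dilute = 8.350 × 10^-4 / 0.01966 = 0.04247 mol/L
[OCl^-]_original = 0.04247 × 250.0/24.60 = 0.4316 mol/L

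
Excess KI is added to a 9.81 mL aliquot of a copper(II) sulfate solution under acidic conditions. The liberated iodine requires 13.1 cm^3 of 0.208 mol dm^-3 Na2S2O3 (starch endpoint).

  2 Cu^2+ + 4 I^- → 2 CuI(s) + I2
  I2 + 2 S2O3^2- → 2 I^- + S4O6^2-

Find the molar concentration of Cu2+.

n(S2O3^2-) = 0.0131 × 0.208 = 2.72 × 10^-3 mol
n(I2) = n(S2O3^2-)/2 = 1.36 × 10^-3 mol
From the 2:1 ratio, n(Cu2+) in the aliquot = 2/1 × 1.36 × 10^-3 = 2.72 × 10^-3 mol
[Cu2+] = 2.72 × 10^-3 / 0.00981 = 0.278 mol/L

0.278 mol/L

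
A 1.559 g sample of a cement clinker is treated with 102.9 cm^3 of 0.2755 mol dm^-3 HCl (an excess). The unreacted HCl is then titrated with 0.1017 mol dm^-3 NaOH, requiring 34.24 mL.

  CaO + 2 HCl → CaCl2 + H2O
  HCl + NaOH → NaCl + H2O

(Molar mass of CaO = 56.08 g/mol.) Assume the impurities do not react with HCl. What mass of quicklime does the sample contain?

0.6973 g

n(HCl) added = 0.1029 × 0.2755 = 0.02835 mol
n(NaOH) used in back-titration = 0.03424 × 0.1017 = 3.482 × 10^-3 mol
n(HCl) left over = 3.482 × 10^-3 mol (1:1 ratio)
n(HCl) consumed by analyte = 0.02835 − 3.482 × 10^-3 = 0.02487 mol
From the 1:2 ratio, n(CaO) = 1/2 × 0.02487 = 0.01243 mol
mass of CaO = 0.01243 × 56.08 = 0.6973 g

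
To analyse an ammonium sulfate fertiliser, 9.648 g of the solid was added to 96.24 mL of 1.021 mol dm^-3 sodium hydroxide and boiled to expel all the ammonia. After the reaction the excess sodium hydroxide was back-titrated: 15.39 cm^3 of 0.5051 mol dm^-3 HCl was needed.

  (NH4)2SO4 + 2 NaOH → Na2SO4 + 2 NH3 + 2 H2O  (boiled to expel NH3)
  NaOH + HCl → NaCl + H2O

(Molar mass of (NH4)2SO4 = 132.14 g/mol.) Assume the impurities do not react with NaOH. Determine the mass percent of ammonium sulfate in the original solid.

n(NaOH) added = 0.09624 × 1.021 = 0.09826 mol
n(HCl) used in back-titration = 0.01539 × 0.5051 = 7.773 × 10^-3 mol
n(NaOH) left over = 7.773 × 10^-3 mol (1:1 ratio)
n(NaOH) consumed by analyte = 0.09826 − 7.773 × 10^-3 = 0.09049 mol
From the 1:2 ratio, n((NH4)2SO4) = 1/2 × 0.09049 = 0.04524 mol
mass of (NH4)2SO4 = 0.04524 × 132.14 = 5.979 g
% (NH4)2SO4 = 5.979 / 9.648 × 100 = 61.97 %

61.97 %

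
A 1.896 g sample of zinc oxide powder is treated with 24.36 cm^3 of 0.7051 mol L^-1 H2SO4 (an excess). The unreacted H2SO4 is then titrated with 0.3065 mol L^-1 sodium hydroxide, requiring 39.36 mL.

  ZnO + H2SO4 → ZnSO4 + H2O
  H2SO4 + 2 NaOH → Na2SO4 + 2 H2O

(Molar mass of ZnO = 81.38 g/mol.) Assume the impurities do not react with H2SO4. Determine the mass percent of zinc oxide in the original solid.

n(H2SO4) added = 0.02436 × 0.7051 = 0.01718 mol
n(NaOH) used in back-titration = 0.03936 × 0.3065 = 0.01206 mol
From the 1:2 ratio, n(H2SO4) left over = 1/2 × 0.01206 = 6.032 × 10^-3 mol
n(H2SO4) consumed by analyte = 0.01718 − 6.032 × 10^-3 = 0.01114 mol
n(ZnO) = 0.01114 mol (1:1 ratio)
mass of ZnO = 0.01114 × 81.38 = 0.9069 g
% ZnO = 0.9069 / 1.896 × 100 = 47.83 %

47.83 %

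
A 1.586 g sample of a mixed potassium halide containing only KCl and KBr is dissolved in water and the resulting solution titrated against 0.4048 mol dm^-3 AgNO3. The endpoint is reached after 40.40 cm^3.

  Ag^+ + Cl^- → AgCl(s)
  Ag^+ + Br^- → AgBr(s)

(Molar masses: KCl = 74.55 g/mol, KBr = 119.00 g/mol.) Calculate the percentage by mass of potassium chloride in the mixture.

38.08 %

n(AgNO3) = 0.04040 × 0.4048 = 0.01635 mol
Let x = n(KCl), y = n(KBr).
Titrant: 1x + 1y = 0.01635;  mass: 74.55x + 119.00y = 1.586
Solving, x = 8.102 × 10^-3 mol, y = 8.252 × 10^-3 mol
mass of KCl = 8.102 × 10^-3 × 74.55 = 0.6040 g
% KCl = 0.6040 / 1.586 × 100 = 38.08 %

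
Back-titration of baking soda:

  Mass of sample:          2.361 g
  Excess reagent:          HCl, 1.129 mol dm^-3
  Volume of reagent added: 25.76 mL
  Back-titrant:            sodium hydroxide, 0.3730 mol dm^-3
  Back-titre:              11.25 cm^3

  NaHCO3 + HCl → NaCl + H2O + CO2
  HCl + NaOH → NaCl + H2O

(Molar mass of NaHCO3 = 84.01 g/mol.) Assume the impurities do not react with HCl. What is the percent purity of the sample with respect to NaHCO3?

n(HCl) added = 0.02576 × 1.129 = 0.02908 mol
n(NaOH) used in back-titration = 0.01125 × 0.3730 = 4.196 × 10^-3 mol
n(HCl) left over = 4.196 × 10^-3 mol (1:1 ratio)
n(HCl) consumed by analyte = 0.02908 − 4.196 × 10^-3 = 0.02489 mol
n(NaHCO3) = 0.02489 mol (1:1 ratio)
mass of NaHCO3 = 0.02489 × 84.01 = 2.091 g
% NaHCO3 = 2.091 / 2.361 × 100 = 88.55 %

88.55 %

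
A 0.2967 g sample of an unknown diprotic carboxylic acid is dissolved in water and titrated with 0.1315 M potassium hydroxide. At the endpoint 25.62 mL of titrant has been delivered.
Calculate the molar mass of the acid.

n(KOH) = 0.02562 L × 0.1315 mol/L = 3.369 × 10^-3 mol
From the 1:2 ratio, n(H2A) = 1/2 × 3.369 × 10^-3 = 1.685 × 10^-3 mol
M = m / n = 0.2967 g / 1.685 × 10^-3 mol = 176.1 g/mol

176.1 g/mol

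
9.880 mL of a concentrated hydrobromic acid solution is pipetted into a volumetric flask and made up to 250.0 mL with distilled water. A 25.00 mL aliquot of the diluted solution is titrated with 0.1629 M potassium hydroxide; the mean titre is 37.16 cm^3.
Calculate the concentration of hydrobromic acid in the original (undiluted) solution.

HBr + KOH → KBr + H2O
n(KOH) = 0.03716 × 0.1629 = 6.053 × 10^-3 mol
n(HBr) in the aliquot = 6.053 × 10^-3 mol (1:1 ratio)
[HBr]_dilute = 6.053 × 10^-3 / 0.02500 = 0.2421 mol/L
Dilution factor = 250.0 / 9.880 = 25.30
[HBr]_stock = 0.2421 × 25.30 = 6.127 mol/L

6.127 M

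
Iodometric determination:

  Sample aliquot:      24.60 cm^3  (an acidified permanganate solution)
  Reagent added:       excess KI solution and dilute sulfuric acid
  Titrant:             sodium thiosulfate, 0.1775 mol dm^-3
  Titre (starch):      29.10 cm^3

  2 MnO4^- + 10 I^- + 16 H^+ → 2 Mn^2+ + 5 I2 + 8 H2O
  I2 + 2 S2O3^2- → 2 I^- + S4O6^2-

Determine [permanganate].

n(S2O3^2-) = 0.02910 × 0.1775 = 5.165 × 10^-3 mol
n(I2) = n(S2O3^2-)/2 = 2.583 × 10^-3 mol
From the 2:5 ratio, n(MnO4^-) in the aliquot = 2/5 × 2.583 × 10^-3 = 1.033 × 10^-3 mol
[MnO4^-] = 1.033 × 10^-3 / 0.02460 = 0.04199 mol/L

0.04199 mol/L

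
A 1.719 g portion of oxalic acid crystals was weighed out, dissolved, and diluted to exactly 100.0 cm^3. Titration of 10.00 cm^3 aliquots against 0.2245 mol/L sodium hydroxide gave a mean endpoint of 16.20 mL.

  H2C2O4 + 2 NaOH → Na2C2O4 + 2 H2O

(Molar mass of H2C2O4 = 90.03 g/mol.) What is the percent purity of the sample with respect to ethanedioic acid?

n(NaOH) per titration = 0.01620 × 0.2245 = 3.637 × 10^-3 mol
From the 1:2 ratio, n(H2C2O4) in each aliquot = 1/2 × 3.637 × 10^-3 = 1.818 × 10^-3 mol
n(H2C2O4) in the whole flask = 1.818 × 10^-3 × 100.0/10.00 = 0.01818 mol
mass of H2C2O4 = 0.01818 × 90.03 = 1.637 g
% H2C2O4 = 1.637 / 1.719 × 100 = 95.24 %

95.24 %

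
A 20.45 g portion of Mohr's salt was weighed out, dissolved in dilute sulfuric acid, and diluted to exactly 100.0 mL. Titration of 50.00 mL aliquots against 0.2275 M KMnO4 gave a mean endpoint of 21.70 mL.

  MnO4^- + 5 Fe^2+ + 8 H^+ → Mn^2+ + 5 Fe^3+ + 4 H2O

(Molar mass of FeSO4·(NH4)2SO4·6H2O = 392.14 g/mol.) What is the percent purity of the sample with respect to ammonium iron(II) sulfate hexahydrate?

n(KMnO4) per titration = 0.02170 × 0.2275 = 4.937 × 10^-3 mol
From the 5:1 ratio, n(FeSO4·(NH4)2SO4·6H2O) in each aliquot = 5/1 × 4.937 × 10^-3 = 0.02468 mol
n(FeSO4·(NH4)2SO4·6H2O) in the whole flask = 0.02468 × 100.0/50.00 = 0.04937 mol
mass of FeSO4·(NH4)2SO4·6H2O = 0.04937 × 392.14 = 19.36 g
% FeSO4·(NH4)2SO4·6H2O = 19.36 / 20.45 × 100 = 94.66 %

94.66 %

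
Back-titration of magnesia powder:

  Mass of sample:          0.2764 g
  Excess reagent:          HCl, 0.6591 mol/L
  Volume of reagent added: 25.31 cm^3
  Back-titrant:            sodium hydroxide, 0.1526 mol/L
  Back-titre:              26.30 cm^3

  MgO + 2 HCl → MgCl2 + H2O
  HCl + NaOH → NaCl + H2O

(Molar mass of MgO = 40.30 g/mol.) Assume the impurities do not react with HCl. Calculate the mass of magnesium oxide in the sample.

0.2553 g

n(HCl) added = 0.02531 × 0.6591 = 0.01668 mol
n(NaOH) used in back-titration = 0.02630 × 0.1526 = 4.013 × 10^-3 mol
n(HCl) left over = 4.013 × 10^-3 mol (1:1 ratio)
n(HCl) consumed by analyte = 0.01668 − 4.013 × 10^-3 = 0.01267 mol
From the 1:2 ratio, n(MgO) = 1/2 × 0.01267 = 6.334 × 10^-3 mol
mass of MgO = 6.334 × 10^-3 × 40.30 = 0.2553 g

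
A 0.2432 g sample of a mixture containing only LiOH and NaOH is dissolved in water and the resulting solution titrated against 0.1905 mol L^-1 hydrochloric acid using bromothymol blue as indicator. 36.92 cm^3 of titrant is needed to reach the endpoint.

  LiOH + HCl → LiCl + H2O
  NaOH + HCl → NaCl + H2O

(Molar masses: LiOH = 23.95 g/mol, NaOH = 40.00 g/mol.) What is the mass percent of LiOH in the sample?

23.40 %

n(HCl) = 0.03692 × 0.1905 = 7.033 × 10^-3 mol
Let x = n(LiOH), y = n(NaOH).
Titrant: 1x + 1y = 7.033 × 10^-3;  mass: 23.95x + 40.00y = 0.2432
Solving, x = 2.376 × 10^-3 mol, y = 4.658 × 10^-3 mol
mass of LiOH = 2.376 × 10^-3 × 23.95 = 0.05690 g
% LiOH = 0.05690 / 0.2432 × 100 = 23.40 %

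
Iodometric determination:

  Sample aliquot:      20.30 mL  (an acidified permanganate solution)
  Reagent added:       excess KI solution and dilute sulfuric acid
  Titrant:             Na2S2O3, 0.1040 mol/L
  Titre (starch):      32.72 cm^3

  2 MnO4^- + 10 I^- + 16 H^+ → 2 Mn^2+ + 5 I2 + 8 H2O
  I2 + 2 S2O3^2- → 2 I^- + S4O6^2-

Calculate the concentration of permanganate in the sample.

n(S2O3^2-) = 0.03272 × 0.1040 = 3.403 × 10^-3 mol
n(I2) = n(S2O3^2-)/2 = 1.701 × 10^-3 mol
From the 2:5 ratio, n(MnO4^-) in the aliquot = 2/5 × 1.701 × 10^-3 = 6.806 × 10^-4 mol
[MnO4^-] = 6.806 × 10^-4 / 0.02030 = 0.03353 mol/L

0.03353 mol/L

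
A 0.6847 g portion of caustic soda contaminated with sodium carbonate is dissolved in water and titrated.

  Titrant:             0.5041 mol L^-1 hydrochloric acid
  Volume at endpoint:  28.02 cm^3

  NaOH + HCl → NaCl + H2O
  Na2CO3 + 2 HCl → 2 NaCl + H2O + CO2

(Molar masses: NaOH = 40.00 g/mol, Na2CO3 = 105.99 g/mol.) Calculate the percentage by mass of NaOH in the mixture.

n(HCl) = 0.02802 × 0.5041 = 0.01412 mol
Let x = n(NaOH), y = n(Na2CO3).
Titrant: 1x + 2y = 0.01412;  mass: 40.00x + 105.99y = 0.6847
Solving, x = 4.913 × 10^-3 mol, y = 4.606 × 10^-3 mol
mass of NaOH = 4.913 × 10^-3 × 40.00 = 0.1965 g
% NaOH = 0.1965 / 0.6847 × 100 = 28.70 %

28.70 %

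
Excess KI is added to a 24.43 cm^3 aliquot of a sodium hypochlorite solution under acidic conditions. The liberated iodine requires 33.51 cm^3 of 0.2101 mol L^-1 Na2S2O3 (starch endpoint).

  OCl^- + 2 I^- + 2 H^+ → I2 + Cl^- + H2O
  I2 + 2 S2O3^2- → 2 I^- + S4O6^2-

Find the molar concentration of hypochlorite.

0.1441 mol/L

n(S2O3^2-) = 0.03351 × 0.2101 = 7.040 × 10^-3 mol
n(I2) = n(S2O3^2-)/2 = 3.520 × 10^-3 mol
n(OCl^-) in the aliquot = 3.520 × 10^-3 mol (1:1 ratio)
[OCl^-] = 3.520 × 10^-3 / 0.02443 = 0.1441 mol/L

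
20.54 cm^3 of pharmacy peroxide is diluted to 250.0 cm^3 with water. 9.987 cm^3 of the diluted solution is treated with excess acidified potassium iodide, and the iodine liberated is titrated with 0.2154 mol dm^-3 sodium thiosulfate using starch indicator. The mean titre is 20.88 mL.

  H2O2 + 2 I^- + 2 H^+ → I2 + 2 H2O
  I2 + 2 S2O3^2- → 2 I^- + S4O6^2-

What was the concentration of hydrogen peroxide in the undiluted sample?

n(S2O3^2-) = 0.02088 × 0.2154 = 4.498 × 10^-3 mol
n(I2) = n(S2O3^2-)/2 = 2.249 × 10^-3 mol
n(H2O2) in the aliquot = 2.249 × 10^-3 mol (1:1 ratio)
[H2O2]_dilute = 2.249 × 10^-3 / 0.009987 = 0.2252 mol/L
[H2O2]_original = 0.2252 × 250.0/20.54 = 2.741 mol/L

2.741 mol/L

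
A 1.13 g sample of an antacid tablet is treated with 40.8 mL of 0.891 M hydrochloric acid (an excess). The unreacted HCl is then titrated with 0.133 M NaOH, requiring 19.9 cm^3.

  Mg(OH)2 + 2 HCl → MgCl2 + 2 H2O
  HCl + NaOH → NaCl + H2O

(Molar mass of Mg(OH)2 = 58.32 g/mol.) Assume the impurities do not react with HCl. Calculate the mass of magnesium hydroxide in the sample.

0.983 g

n(HCl) added = 0.0408 × 0.891 = 0.0364 mol
n(NaOH) used in back-titration = 0.0199 × 0.133 = 2.65 × 10^-3 mol
n(HCl) left over = 2.65 × 10^-3 mol (1:1 ratio)
n(HCl) consumed by analyte = 0.0364 − 2.65 × 10^-3 = 0.0337 mol
From the 1:2 ratio, n(Mg(OH)2) = 1/2 × 0.0337 = 0.0169 mol
mass of Mg(OH)2 = 0.0169 × 58.32 = 0.983 g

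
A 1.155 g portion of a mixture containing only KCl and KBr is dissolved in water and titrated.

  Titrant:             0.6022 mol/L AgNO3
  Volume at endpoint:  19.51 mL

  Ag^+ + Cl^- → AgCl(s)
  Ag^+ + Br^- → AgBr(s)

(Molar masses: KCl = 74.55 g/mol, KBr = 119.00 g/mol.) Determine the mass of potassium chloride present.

n(AgNO3) = 0.01951 × 0.6022 = 0.01175 mol
Let x = n(KCl), y = n(KBr).
Titrant: 1x + 1y = 0.01175;  mass: 74.55x + 119.00y = 1.155
Solving, x = 5.470 × 10^-3 mol, y = 6.279 × 10^-3 mol
mass of KCl = 5.470 × 10^-3 × 74.55 = 0.4078 g

0.4078 g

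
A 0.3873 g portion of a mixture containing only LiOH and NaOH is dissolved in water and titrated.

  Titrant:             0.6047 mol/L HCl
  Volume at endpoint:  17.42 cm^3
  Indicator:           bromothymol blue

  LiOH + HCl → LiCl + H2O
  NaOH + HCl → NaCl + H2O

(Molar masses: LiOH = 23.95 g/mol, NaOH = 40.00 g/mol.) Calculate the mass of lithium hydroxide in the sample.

n(HCl) = 0.01742 × 0.6047 = 0.01053 mol
Let x = n(LiOH), y = n(NaOH).
Titrant: 1x + 1y = 0.01053;  mass: 23.95x + 40.00y = 0.3873
Solving, x = 2.122 × 10^-3 mol, y = 8.412 × 10^-3 mol
mass of LiOH = 2.122 × 10^-3 × 23.95 = 0.05082 g

0.05082 g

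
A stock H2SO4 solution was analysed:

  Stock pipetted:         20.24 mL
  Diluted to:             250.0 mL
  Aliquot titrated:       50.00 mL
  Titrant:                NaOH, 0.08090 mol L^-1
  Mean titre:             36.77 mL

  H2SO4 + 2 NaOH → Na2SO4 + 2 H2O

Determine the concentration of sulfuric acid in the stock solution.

0.3674 mol/L

n(NaOH) = 0.03677 × 0.08090 = 2.975 × 10^-3 mol
From the 1:2 ratio, n(H2SO4) in the aliquot = 1/2 × 2.975 × 10^-3 = 1.487 × 10^-3 mol
[H2SO4]_dilute = 1.487 × 10^-3 / 0.05000 = 0.02975 mol/L
Dilution factor = 250.0 / 20.24 = 12.35
[H2SO4]_stock = 0.02975 × 12.35 = 0.3674 mol/L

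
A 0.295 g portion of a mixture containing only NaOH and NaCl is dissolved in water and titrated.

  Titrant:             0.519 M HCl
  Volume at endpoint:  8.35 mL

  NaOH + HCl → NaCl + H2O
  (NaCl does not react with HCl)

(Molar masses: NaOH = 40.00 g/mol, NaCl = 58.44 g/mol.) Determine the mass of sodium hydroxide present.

n(HCl) = 0.00835 × 0.519 = 4.33 × 10^-3 mol
Let x = n(NaOH), y = n(NaCl).
Titrant: 1x = 4.33 × 10^-3;  mass: 40.00x + 58.44y = 0.295
Solving, x = 4.33 × 10^-3 mol, y = 2.08 × 10^-3 mol
mass of NaOH = 4.33 × 10^-3 × 40.00 = 0.173 g

0.173 g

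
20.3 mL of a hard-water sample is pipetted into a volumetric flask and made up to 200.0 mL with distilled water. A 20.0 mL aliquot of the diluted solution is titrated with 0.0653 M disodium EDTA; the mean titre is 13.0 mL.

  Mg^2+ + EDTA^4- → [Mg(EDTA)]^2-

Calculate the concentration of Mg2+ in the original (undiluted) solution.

n(EDTA) = 0.0130 × 0.0653 = 8.49 × 10^-4 mol
n(Mg2+) in the aliquot = 8.49 × 10^-4 mol (1:1 ratio)
[Mg2+]_dilute = 8.49 × 10^-4 / 0.0200 = 0.0424 mol/L
Dilution factor = 200.0 / 20.3 = 9.852
[Mg2+]_stock = 0.0424 × 9.852 = 0.418 mol/L

0.418 M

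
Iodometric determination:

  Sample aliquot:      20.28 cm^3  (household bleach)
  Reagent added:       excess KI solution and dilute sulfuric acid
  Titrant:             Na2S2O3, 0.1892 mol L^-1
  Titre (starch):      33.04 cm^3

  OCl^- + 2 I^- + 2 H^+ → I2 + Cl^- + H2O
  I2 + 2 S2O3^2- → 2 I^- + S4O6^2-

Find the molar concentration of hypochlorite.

0.1541 mol/L

n(S2O3^2-) = 0.03304 × 0.1892 = 6.251 × 10^-3 mol
n(I2) = n(S2O3^2-)/2 = 3.126 × 10^-3 mol
n(OCl^-) in the aliquot = 3.126 × 10^-3 mol (1:1 ratio)
[OCl^-] = 3.126 × 10^-3 / 0.02028 = 0.1541 mol/L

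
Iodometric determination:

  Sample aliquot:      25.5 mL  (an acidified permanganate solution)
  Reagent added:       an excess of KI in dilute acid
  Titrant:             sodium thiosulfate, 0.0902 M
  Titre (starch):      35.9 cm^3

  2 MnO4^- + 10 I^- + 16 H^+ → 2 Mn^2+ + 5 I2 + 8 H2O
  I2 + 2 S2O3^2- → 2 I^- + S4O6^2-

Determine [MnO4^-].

0.0254 M

n(S2O3^2-) = 0.0359 × 0.0902 = 3.24 × 10^-3 mol
n(I2) = n(S2O3^2-)/2 = 1.62 × 10^-3 mol
From the 2:5 ratio, n(MnO4^-) in the aliquot = 2/5 × 1.62 × 10^-3 = 6.48 × 10^-4 mol
[MnO4^-] = 6.48 × 10^-4 / 0.0255 = 0.0254 mol/L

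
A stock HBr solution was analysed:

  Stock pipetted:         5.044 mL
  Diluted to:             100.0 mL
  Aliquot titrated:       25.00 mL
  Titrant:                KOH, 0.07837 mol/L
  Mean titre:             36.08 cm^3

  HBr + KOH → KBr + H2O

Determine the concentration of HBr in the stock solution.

n(KOH) = 0.03608 × 0.07837 = 2.828 × 10^-3 mol
n(HBr) in the aliquot = 2.828 × 10^-3 mol (1:1 ratio)
[HBr]_dilute = 2.828 × 10^-3 / 0.02500 = 0.1131 mol/L
Dilution factor = 100.0 / 5.044 = 19.83
[HBr]_stock = 0.1131 × 19.83 = 2.242 mol/L

2.242 mol/L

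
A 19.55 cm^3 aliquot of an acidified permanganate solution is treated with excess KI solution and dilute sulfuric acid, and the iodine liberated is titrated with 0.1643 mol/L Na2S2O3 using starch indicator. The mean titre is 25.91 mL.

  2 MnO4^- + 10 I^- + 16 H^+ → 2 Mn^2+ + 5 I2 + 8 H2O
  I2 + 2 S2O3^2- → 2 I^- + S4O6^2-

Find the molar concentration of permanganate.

0.04355 mol/L

n(S2O3^2-) = 0.02591 × 0.1643 = 4.257 × 10^-3 mol
n(I2) = n(S2O3^2-)/2 = 2.129 × 10^-3 mol
From the 2:5 ratio, n(MnO4^-) in the aliquot = 2/5 × 2.129 × 10^-3 = 8.514 × 10^-4 mol
[MnO4^-] = 8.514 × 10^-4 / 0.01955 = 0.04355 mol/L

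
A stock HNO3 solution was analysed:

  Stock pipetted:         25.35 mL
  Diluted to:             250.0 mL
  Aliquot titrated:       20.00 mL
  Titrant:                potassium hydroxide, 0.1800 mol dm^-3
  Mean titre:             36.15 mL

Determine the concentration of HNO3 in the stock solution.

HNO3 + KOH → KNO3 + H2O
n(KOH) = 0.03615 × 0.1800 = 6.507 × 10^-3 mol
n(HNO3) in the aliquot = 6.507 × 10^-3 mol (1:1 ratio)
[HNO3]_dilute = 6.507 × 10^-3 / 0.02000 = 0.3253 mol/L
Dilution factor = 250.0 / 25.35 = 9.862
[HNO3]_stock = 0.3253 × 9.862 = 3.209 mol/L

3.209 mol/L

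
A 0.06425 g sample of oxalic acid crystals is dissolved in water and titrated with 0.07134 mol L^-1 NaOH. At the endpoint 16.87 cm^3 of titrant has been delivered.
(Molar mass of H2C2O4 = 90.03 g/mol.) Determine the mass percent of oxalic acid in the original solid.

84.32 %

H2C2O4 + 2 NaOH → Na2C2O4 + 2 H2O
n(NaOH) = 0.01687 L × 0.07134 mol/L = 1.204 × 10^-3 mol
From the 1:2 ratio, n(H2C2O4) = 1/2 × 1.204 × 10^-3 = 6.018 × 10^-4 mol
mass of H2C2O4 = 6.018 × 10^-4 × 90.03 g/mol = 0.05418 g
% H2C2O4 = 0.05418 / 0.06425 × 100 = 84.32 %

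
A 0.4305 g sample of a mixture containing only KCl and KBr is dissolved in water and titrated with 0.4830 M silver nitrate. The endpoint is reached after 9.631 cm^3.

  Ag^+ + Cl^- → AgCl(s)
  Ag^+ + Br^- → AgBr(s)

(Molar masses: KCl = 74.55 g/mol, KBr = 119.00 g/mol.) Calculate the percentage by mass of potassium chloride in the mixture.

47.94 %

n(AgNO3) = 0.009631 × 0.4830 = 4.652 × 10^-3 mol
Let x = n(KCl), y = n(KBr).
Titrant: 1x + 1y = 4.652 × 10^-3;  mass: 74.55x + 119.00y = 0.4305
Solving, x = 2.769 × 10^-3 mol, y = 1.883 × 10^-3 mol
mass of KCl = 2.769 × 10^-3 × 74.55 = 0.2064 g
% KCl = 0.2064 / 0.4305 × 100 = 47.94 %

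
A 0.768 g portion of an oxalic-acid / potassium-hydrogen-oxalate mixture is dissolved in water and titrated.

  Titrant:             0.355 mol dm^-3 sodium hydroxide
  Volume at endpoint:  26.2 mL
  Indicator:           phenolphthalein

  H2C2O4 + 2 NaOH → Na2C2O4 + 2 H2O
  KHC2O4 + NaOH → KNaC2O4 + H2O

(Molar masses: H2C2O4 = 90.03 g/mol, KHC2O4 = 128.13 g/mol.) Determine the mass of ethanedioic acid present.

0.229 g

n(NaOH) = 0.0262 × 0.355 = 9.30 × 10^-3 mol
Let x = n(H2C2O4), y = n(KHC2O4).
Titrant: 2x + 1y = 9.30 × 10^-3;  mass: 90.03x + 128.13y = 0.768
Solving, x = 2.55 × 10^-3 mol, y = 4.20 × 10^-3 mol
mass of H2C2O4 = 2.55 × 10^-3 × 90.03 = 0.229 g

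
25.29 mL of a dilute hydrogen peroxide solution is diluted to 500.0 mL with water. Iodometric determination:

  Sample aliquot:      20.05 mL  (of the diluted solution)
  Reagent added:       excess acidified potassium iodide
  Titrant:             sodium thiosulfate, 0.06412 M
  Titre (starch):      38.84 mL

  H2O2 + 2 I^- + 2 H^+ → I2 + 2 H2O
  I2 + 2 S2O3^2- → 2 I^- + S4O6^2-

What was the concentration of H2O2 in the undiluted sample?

n(S2O3^2-) = 0.03884 × 0.06412 = 2.490 × 10^-3 mol
n(I2) = n(S2O3^2-)/2 = 1.245 × 10^-3 mol
n(H2O2) in the aliquot = 1.245 × 10^-3 mol (1:1 ratio)
[H2O2]_dilute = 1.245 × 10^-3 / 0.02005 = 0.06211 mol/L
[H2O2]_original = 0.06211 × 500.0/25.29 = 1.228 mol/L

1.228 M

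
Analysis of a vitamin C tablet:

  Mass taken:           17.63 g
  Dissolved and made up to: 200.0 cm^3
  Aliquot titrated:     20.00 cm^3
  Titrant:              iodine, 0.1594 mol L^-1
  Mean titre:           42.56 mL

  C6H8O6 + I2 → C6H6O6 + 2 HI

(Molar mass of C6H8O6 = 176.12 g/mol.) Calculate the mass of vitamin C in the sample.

11.95 g

n(I2) per titration = 0.04256 × 0.1594 = 6.784 × 10^-3 mol
n(C6H8O6) in each aliquot = 6.784 × 10^-3 mol (1:1 ratio)
n(C6H8O6) in the whole flask = 6.784 × 10^-3 × 200.0/20.00 = 0.06784 mol
mass of C6H8O6 = 0.06784 × 176.12 = 11.95 g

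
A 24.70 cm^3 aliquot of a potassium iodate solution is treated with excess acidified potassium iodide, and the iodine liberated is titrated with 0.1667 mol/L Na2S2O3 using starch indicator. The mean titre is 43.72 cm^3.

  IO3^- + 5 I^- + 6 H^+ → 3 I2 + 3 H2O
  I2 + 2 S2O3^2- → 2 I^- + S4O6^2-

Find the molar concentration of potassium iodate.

0.04918 mol/L

n(S2O3^2-) = 0.04372 × 0.1667 = 7.288 × 10^-3 mol
n(I2) = n(S2O3^2-)/2 = 3.644 × 10^-3 mol
From the 1:3 ratio, n(IO3^-) in the aliquot = 1/3 × 3.644 × 10^-3 = 1.215 × 10^-3 mol
[IO3^-] = 1.215 × 10^-3 / 0.02470 = 0.04918 mol/L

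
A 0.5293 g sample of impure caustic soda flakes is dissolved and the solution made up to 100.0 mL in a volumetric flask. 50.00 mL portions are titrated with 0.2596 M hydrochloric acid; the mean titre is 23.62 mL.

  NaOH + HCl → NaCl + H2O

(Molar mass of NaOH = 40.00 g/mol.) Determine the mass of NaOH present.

n(HCl) per titration = 0.02362 × 0.2596 = 6.132 × 10^-3 mol
n(NaOH) in each aliquot = 6.132 × 10^-3 mol (1:1 ratio)
n(NaOH) in the whole flask = 6.132 × 10^-3 × 100.0/50.00 = 0.01226 mol
mass of NaOH = 0.01226 × 40.00 = 0.4905 g

0.4905 g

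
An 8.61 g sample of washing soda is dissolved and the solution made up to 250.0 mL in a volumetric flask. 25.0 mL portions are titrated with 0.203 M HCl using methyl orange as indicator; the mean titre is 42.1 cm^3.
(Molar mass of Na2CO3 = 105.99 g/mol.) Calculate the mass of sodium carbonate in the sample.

Na2CO3 + 2 HCl → 2 NaCl + H2O + CO2
n(HCl) per titration = 0.0421 × 0.203 = 8.55 × 10^-3 mol
From the 1:2 ratio, n(Na2CO3) in each aliquot = 1/2 × 8.55 × 10^-3 = 4.27 × 10^-3 mol
n(Na2CO3) in the whole flask = 4.27 × 10^-3 × 250.0/25.0 = 0.0427 mol
mass of Na2CO3 = 0.0427 × 105.99 = 4.53 g

4.53 g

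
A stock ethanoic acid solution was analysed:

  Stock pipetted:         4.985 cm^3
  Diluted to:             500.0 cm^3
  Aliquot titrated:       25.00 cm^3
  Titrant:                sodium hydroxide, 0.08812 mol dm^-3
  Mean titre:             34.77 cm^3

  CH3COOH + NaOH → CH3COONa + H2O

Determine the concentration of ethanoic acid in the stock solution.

n(NaOH) = 0.03477 × 0.08812 = 3.064 × 10^-3 mol
n(CH3COOH) in the aliquot = 3.064 × 10^-3 mol (1:1 ratio)
[CH3COOH]_dilute = 3.064 × 10^-3 / 0.02500 = 0.1226 mol/L
Dilution factor = 500.0 / 4.985 = 100.3
[CH3COOH]_stock = 0.1226 × 100.3 = 12.29 mol/L

12.29 mol/L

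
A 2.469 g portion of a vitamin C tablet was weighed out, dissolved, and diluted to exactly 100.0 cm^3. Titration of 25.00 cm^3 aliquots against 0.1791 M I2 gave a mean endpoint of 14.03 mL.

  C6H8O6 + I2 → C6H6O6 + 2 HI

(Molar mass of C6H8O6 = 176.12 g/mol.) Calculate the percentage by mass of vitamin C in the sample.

n(I2) per titration = 0.01403 × 0.1791 = 2.513 × 10^-3 mol
n(C6H8O6) in each aliquot = 2.513 × 10^-3 mol (1:1 ratio)
n(C6H8O6) in the whole flask = 2.513 × 10^-3 × 100.0/25.00 = 0.01005 mol
mass of C6H8O6 = 0.01005 × 176.12 = 1.770 g
% C6H8O6 = 1.770 / 2.469 × 100 = 71.70 %

71.70 %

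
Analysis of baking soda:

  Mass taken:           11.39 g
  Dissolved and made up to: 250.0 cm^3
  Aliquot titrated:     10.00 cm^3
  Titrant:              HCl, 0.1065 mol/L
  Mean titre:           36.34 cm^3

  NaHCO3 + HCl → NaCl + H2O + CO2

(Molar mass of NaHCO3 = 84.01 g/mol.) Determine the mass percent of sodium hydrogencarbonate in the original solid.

n(HCl) per titration = 0.03634 × 0.1065 = 3.870 × 10^-3 mol
n(NaHCO3) in each aliquot = 3.870 × 10^-3 mol (1:1 ratio)
n(NaHCO3) in the whole flask = 3.870 × 10^-3 × 250.0/10.00 = 0.09676 mol
mass of NaHCO3 = 0.09676 × 84.01 = 8.128 g
% NaHCO3 = 8.128 / 11.39 × 100 = 71.36 %

71.36 %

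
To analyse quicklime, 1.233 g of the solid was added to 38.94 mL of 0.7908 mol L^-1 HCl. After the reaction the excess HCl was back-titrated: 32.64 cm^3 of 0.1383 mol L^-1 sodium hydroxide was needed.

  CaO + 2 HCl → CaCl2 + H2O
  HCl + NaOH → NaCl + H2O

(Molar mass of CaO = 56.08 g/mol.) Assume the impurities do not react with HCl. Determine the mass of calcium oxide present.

n(HCl) added = 0.03894 × 0.7908 = 0.03079 mol
n(NaOH) used in back-titration = 0.03264 × 0.1383 = 4.514 × 10^-3 mol
n(HCl) left over = 4.514 × 10^-3 mol (1:1 ratio)
n(HCl) consumed by analyte = 0.03079 − 4.514 × 10^-3 = 0.02628 mol
From the 1:2 ratio, n(CaO) = 1/2 × 0.02628 = 0.01314 mol
mass of CaO = 0.01314 × 56.08 = 0.7369 g

0.7369 g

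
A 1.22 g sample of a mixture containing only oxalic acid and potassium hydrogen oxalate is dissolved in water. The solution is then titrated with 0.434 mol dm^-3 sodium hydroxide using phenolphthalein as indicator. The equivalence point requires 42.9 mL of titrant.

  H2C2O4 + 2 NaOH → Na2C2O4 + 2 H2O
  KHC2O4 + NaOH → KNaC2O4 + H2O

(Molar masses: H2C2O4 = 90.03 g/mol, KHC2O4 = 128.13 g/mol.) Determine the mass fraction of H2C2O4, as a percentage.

51.7 %

n(NaOH) = 0.0429 × 0.434 = 0.0186 mol
Let x = n(H2C2O4), y = n(KHC2O4).
Titrant: 2x + 1y = 0.0186;  mass: 90.03x + 128.13y = 1.22
Solving, x = 7.01 × 10^-3 mol, y = 4.59 × 10^-3 mol
mass of H2C2O4 = 7.01 × 10^-3 × 90.03 = 0.631 g
% H2C2O4 = 0.631 / 1.22 × 100 = 51.7 %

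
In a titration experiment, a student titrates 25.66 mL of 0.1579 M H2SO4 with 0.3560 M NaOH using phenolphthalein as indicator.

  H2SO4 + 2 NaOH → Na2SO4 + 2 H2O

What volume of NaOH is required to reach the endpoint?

22.76 mL

n(H2SO4) = 0.02566 L × 0.1579 mol/L = 4.052 × 10^-3 mol
From the 2:1 stoichiometry, n(NaOH) = 2/1 × 4.052 × 10^-3 = 8.103 × 10^-3 mol
V(NaOH) = 8.103 × 10^-3 mol / 0.3560 mol/L = 0.02276 L = 22.76 mL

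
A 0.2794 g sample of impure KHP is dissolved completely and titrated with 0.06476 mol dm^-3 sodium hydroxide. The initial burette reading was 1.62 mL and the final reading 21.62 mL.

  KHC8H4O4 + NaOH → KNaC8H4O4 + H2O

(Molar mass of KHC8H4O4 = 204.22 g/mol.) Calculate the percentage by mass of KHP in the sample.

94.67 %

n(NaOH) = 0.02000 L × 0.06476 mol/L = 1.295 × 10^-3 mol
n(KHC8H4O4) = 1.295 × 10^-3 mol (1:1 ratio)
mass of KHC8H4O4 = 1.295 × 10^-3 × 204.22 g/mol = 0.2645 g
% KHC8H4O4 = 0.2645 / 0.2794 × 100 = 94.67 %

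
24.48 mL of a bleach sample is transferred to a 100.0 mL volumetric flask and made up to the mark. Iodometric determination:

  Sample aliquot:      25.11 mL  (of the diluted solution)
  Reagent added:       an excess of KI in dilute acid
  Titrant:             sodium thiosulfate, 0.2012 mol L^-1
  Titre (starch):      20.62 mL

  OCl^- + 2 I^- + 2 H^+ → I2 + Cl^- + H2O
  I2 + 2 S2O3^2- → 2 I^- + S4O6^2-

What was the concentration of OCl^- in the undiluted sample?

0.3375 mol/L

n(S2O3^2-) = 0.02062 × 0.2012 = 4.149 × 10^-3 mol
n(I2) = n(S2O3^2-)/2 = 2.074 × 10^-3 mol
n(OCl^-) in the aliquot = 2.074 × 10^-3 mol (1:1 ratio)
[OCl^-]_dilute = 2.074 × 10^-3 / 0.02511 = 0.08261 mol/L
[OCl^-]_original = 0.08261 × 100.0/24.48 = 0.3375 mol/L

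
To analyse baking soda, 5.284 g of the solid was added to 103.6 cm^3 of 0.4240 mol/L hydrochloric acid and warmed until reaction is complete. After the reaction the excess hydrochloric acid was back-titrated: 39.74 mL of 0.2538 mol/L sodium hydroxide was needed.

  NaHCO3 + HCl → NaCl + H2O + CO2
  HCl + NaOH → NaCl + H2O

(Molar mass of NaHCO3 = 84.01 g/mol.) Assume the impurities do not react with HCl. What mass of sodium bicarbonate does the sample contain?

n(HCl) added = 0.1036 × 0.4240 = 0.04393 mol
n(NaOH) used in back-titration = 0.03974 × 0.2538 = 0.01009 mol
n(HCl) left over = 0.01009 mol (1:1 ratio)
n(HCl) consumed by analyte = 0.04393 − 0.01009 = 0.03384 mol
n(NaHCO3) = 0.03384 mol (1:1 ratio)
mass of NaHCO3 = 0.03384 × 84.01 = 2.843 g

2.843 g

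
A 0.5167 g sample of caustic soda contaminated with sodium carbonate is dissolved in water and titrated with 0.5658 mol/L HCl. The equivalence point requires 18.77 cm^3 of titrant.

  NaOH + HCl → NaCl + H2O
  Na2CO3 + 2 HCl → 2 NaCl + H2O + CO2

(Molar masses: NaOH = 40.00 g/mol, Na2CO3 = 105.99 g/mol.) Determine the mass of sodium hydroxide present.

n(HCl) = 0.01877 × 0.5658 = 0.01062 mol
Let x = n(NaOH), y = n(Na2CO3).
Titrant: 1x + 2y = 0.01062;  mass: 40.00x + 105.99y = 0.5167
Solving, x = 3.548 × 10^-3 mol, y = 3.536 × 10^-3 mol
mass of NaOH = 3.548 × 10^-3 × 40.00 = 0.1419 g

0.1419 g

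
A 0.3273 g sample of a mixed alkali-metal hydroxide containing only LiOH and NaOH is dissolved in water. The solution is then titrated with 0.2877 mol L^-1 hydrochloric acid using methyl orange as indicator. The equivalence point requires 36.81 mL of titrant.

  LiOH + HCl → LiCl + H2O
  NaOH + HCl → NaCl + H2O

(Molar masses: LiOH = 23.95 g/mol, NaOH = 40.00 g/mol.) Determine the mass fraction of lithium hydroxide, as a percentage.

n(HCl) = 0.03681 × 0.2877 = 0.01059 mol
Let x = n(LiOH), y = n(NaOH).
Titrant: 1x + 1y = 0.01059;  mass: 23.95x + 40.00y = 0.3273
Solving, x = 6.001 × 10^-3 mol, y = 4.590 × 10^-3 mol
mass of LiOH = 6.001 × 10^-3 × 23.95 = 0.1437 g
% LiOH = 0.1437 / 0.3273 × 100 = 43.91 %

43.91 %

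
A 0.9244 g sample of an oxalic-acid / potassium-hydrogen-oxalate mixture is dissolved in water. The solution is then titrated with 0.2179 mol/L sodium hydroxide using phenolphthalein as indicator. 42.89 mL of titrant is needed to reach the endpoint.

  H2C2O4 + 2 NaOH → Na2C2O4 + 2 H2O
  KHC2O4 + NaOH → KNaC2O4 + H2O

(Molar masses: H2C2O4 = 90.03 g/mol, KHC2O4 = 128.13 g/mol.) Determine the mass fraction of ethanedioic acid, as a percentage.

16.00 %

n(NaOH) = 0.04289 × 0.2179 = 9.346 × 10^-3 mol
Let x = n(H2C2O4), y = n(KHC2O4).
Titrant: 2x + 1y = 9.346 × 10^-3;  mass: 90.03x + 128.13y = 0.9244
Solving, x = 1.643 × 10^-3 mol, y = 6.060 × 10^-3 mol
mass of H2C2O4 = 1.643 × 10^-3 × 90.03 = 0.1479 g
% H2C2O4 = 0.1479 / 0.9244 × 100 = 16.00 %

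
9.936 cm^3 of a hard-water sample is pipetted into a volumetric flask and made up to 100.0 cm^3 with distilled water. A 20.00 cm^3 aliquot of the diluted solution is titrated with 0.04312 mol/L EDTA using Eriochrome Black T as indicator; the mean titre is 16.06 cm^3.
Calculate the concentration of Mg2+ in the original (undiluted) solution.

Mg^2+ + EDTA^4- → [Mg(EDTA)]^2-
n(EDTA) = 0.01606 × 0.04312 = 6.925 × 10^-4 mol
n(Mg2+) in the aliquot = 6.925 × 10^-4 mol (1:1 ratio)
[Mg2+]_dilute = 6.925 × 10^-4 / 0.02000 = 0.03463 mol/L
Dilution factor = 100.0 / 9.936 = 10.06
[Mg2+]_stock = 0.03463 × 10.06 = 0.3485 mol/L

0.3485 mol/L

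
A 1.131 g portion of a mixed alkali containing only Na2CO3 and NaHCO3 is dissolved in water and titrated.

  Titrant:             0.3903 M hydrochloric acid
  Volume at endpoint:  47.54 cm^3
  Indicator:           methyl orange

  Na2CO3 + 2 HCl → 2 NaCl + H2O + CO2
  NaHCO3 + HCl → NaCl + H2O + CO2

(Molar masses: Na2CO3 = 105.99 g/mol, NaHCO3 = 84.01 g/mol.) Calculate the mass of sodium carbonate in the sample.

0.7310 g

n(HCl) = 0.04754 × 0.3903 = 0.01855 mol
Let x = n(Na2CO3), y = n(NaHCO3).
Titrant: 2x + 1y = 0.01855;  mass: 105.99x + 84.01y = 1.131
Solving, x = 6.897 × 10^-3 mol, y = 4.762 × 10^-3 mol
mass of Na2CO3 = 6.897 × 10^-3 × 105.99 = 0.7310 g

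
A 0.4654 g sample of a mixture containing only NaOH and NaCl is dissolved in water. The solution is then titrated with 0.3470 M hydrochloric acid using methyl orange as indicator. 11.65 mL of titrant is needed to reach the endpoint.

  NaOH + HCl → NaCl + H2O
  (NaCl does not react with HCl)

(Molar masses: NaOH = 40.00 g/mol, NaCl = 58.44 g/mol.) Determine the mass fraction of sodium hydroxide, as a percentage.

34.74 %

n(HCl) = 0.01165 × 0.3470 = 4.043 × 10^-3 mol
Let x = n(NaOH), y = n(NaCl).
Titrant: 1x = 4.043 × 10^-3;  mass: 40.00x + 58.44y = 0.4654
Solving, x = 4.043 × 10^-3 mol, y = 5.197 × 10^-3 mol
mass of NaOH = 4.043 × 10^-3 × 40.00 = 0.1617 g
% NaOH = 0.1617 / 0.4654 × 100 = 34.74 %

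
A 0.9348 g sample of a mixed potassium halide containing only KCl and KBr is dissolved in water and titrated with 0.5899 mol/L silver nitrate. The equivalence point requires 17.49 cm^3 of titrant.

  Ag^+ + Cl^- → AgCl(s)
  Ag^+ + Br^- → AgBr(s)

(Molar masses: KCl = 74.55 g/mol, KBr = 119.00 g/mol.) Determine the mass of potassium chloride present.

n(AgNO3) = 0.01749 × 0.5899 = 0.01032 mol
Let x = n(KCl), y = n(KBr).
Titrant: 1x + 1y = 0.01032;  mass: 74.55x + 119.00y = 0.9348
Solving, x = 6.591 × 10^-3 mol, y = 3.726 × 10^-3 mol
mass of KCl = 6.591 × 10^-3 × 74.55 = 0.4914 g

0.4914 g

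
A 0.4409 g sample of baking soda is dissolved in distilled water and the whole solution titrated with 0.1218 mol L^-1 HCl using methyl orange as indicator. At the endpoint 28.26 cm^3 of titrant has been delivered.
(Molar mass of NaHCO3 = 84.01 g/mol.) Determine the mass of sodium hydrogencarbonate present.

NaHCO3 + HCl → NaCl + H2O + CO2
n(HCl) = 0.02826 L × 0.1218 mol/L = 3.442 × 10^-3 mol
n(NaHCO3) = 3.442 × 10^-3 mol (1:1 ratio)
mass of NaHCO3 = 3.442 × 10^-3 × 84.01 g/mol = 0.2892 g

0.2892 g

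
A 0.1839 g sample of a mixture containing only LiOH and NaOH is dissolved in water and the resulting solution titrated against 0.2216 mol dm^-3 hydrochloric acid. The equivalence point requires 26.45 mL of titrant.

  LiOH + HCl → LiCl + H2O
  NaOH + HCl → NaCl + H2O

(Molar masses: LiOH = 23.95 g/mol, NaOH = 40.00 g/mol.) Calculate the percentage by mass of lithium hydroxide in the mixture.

41.02 %

n(HCl) = 0.02645 × 0.2216 = 5.861 × 10^-3 mol
Let x = n(LiOH), y = n(NaOH).
Titrant: 1x + 1y = 5.861 × 10^-3;  mass: 23.95x + 40.00y = 0.1839
Solving, x = 3.150 × 10^-3 mol, y = 2.712 × 10^-3 mol
mass of LiOH = 3.150 × 10^-3 × 23.95 = 0.07544 g
% LiOH = 0.07544 / 0.1839 × 100 = 41.02 %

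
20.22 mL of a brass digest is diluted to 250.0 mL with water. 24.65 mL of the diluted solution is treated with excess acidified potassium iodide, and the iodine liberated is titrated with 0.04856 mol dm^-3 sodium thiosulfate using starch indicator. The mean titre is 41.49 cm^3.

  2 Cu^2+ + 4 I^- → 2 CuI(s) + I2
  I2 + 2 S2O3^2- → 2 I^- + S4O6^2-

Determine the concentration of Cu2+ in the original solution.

n(S2O3^2-) = 0.04149 × 0.04856 = 2.015 × 10^-3 mol
n(I2) = n(S2O3^2-)/2 = 1.007 × 10^-3 mol
From the 2:1 ratio, n(Cu2+) in the aliquot = 2/1 × 1.007 × 10^-3 = 2.015 × 10^-3 mol
[Cu2+]_dilute = 2.015 × 10^-3 / 0.02465 = 0.08173 mol/L
[Cu2+]_original = 0.08173 × 250.0/20.22 = 1.011 mol/L

1.011 mol/L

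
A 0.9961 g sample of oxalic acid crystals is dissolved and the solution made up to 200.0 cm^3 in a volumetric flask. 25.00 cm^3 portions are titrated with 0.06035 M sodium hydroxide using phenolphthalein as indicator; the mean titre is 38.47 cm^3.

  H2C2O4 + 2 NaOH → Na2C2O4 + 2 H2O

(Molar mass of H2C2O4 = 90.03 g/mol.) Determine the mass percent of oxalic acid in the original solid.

n(NaOH) per titration = 0.03847 × 0.06035 = 2.322 × 10^-3 mol
From the 1:2 ratio, n(H2C2O4) in each aliquot = 1/2 × 2.322 × 10^-3 = 1.161 × 10^-3 mol
n(H2C2O4) in the whole flask = 1.161 × 10^-3 × 200.0/25.00 = 9.287 × 10^-3 mol
mass of H2C2O4 = 9.287 × 10^-3 × 90.03 = 0.8361 g
% H2C2O4 = 0.8361 / 0.9961 × 100 = 83.94 %

83.94 %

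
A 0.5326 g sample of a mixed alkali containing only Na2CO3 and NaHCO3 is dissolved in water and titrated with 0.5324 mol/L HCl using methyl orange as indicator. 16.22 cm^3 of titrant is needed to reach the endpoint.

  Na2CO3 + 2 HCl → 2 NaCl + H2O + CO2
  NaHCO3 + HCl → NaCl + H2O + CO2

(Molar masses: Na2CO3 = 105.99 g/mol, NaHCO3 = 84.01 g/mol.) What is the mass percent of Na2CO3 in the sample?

61.88 %

n(HCl) = 0.01622 × 0.5324 = 8.636 × 10^-3 mol
Let x = n(Na2CO3), y = n(NaHCO3).
Titrant: 2x + 1y = 8.636 × 10^-3;  mass: 105.99x + 84.01y = 0.5326
Solving, x = 3.109 × 10^-3 mol, y = 2.417 × 10^-3 mol
mass of Na2CO3 = 3.109 × 10^-3 × 105.99 = 0.3296 g
% Na2CO3 = 0.3296 / 0.5326 × 100 = 61.88 %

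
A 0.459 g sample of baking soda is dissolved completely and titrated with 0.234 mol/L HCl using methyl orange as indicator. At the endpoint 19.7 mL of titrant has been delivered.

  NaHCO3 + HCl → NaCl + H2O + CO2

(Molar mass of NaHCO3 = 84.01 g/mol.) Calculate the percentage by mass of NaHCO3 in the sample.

84.4 %

n(HCl) = 0.0197 L × 0.234 mol/L = 4.61 × 10^-3 mol
n(NaHCO3) = 4.61 × 10^-3 mol (1:1 ratio)
mass of NaHCO3 = 4.61 × 10^-3 × 84.01 g/mol = 0.387 g
% NaHCO3 = 0.387 / 0.459 × 100 = 84.4 %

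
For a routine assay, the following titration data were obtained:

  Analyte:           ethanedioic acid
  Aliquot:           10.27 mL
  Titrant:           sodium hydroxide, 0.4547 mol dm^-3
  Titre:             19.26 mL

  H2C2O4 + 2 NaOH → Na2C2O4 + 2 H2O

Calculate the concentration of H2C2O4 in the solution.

0.4264 mol/L

n(NaOH) = 0.01926 L × 0.4547 mol/L = 8.758 × 10^-3 mol
From the 1:2 mole ratio, n(H2C2O4) = 1/2 × 8.758 × 10^-3 = 4.379 × 10^-3 mol
[H2C2O4] = 4.379 × 10^-3 mol / 0.01027 L = 0.4264 mol/L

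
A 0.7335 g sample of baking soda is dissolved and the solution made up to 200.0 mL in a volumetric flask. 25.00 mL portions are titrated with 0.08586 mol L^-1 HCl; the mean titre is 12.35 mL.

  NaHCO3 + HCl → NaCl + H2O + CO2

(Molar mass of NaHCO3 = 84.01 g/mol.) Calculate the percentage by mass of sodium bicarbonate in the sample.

97.16 %

n(HCl) per titration = 0.01235 × 0.08586 = 1.060 × 10^-3 mol
n(NaHCO3) in each aliquot = 1.060 × 10^-3 mol (1:1 ratio)
n(NaHCO3) in the whole flask = 1.060 × 10^-3 × 200.0/25.00 = 8.483 × 10^-3 mol
mass of NaHCO3 = 8.483 × 10^-3 × 84.01 = 0.7127 g
% NaHCO3 = 0.7127 / 0.7335 × 100 = 97.16 %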